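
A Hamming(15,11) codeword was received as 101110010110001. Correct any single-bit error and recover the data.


Syndrome = 5: error at position 5

Data: 10000110001 (corrected bit 5)


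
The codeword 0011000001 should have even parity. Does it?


Number of 1s: 3

No, parity error (3 ones)


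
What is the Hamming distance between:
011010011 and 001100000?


XOR: 010110011
Count of 1s: 5

5


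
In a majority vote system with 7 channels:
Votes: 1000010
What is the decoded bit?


Ones: 2 out of 7
Threshold: 4

0 (2/7 voted 1)


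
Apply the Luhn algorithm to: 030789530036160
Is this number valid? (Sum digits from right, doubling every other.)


Luhn sum = 49
49 mod 10 = 9

Invalid (Luhn sum mod 10 = 9)


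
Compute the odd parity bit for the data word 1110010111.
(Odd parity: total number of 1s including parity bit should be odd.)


Number of 1s in data: 7
Parity bit: 0

0


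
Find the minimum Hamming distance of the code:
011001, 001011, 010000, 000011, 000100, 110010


Comparing all pairs, minimum distance: 1
Can detect 0 errors, correct 0 errors

1


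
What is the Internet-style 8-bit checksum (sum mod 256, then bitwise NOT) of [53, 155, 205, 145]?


Sum = 558 mod 256 = 46
Complement = 209

209


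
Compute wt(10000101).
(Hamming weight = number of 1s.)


Counting 1s in 10000101

3


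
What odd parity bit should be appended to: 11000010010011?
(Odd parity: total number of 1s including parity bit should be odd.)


Number of 1s in data: 6
Parity bit: 1

1


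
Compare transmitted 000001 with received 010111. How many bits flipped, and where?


XOR: 010110

3 error(s) at position(s): 1, 3, 4


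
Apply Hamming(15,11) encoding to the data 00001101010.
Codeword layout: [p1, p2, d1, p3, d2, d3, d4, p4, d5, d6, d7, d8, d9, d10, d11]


Parity bits: p1=1, p2=0, p3=0, p4=0

100000001101010


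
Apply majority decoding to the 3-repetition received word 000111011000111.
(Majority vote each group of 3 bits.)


Groups: 000, 111, 011, 000, 111
Majority votes: 01101

01101


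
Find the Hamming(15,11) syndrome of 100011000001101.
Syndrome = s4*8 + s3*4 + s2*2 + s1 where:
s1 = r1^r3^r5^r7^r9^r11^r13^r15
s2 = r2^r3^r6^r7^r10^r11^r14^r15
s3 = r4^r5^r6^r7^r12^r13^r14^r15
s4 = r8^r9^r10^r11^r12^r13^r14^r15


s1=0, s2=0, s3=1, s4=1

Syndrome = 12 (error at position 12)


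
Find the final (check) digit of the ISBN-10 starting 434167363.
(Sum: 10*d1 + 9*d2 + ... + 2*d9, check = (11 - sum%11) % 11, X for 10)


Weighted sum: 213
213 mod 11 = 4

Check digit: 7


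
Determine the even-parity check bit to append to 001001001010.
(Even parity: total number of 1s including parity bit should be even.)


Number of 1s in data: 4
Parity bit: 0

0


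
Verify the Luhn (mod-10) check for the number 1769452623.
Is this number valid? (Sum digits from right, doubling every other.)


Luhn sum = 51
51 mod 10 = 1

Invalid (Luhn sum mod 10 = 1)


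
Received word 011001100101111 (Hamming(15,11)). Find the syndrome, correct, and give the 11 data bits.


Syndrome = 10: error at position 10

Data: 10110001111 (corrected bit 10)


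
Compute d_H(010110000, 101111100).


XOR: 111001100
Count of 1s: 5

5


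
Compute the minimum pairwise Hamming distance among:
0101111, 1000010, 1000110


Comparing all pairs, minimum distance: 1
Can detect 0 errors, correct 0 errors

1


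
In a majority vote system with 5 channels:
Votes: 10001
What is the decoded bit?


Ones: 2 out of 5
Threshold: 3

0 (2/5 voted 1)


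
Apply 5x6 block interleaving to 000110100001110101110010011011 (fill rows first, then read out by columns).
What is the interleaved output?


Matrix:
  000110
  100001
  110101
  110010
  011011
Read columns: 011100011100001101001001101101

011100011100001101001001101101


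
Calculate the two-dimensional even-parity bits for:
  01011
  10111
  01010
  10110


Row parities: 1001
Column parities: 00000

Row P: 1001, Col P: 00000, Corner: 0


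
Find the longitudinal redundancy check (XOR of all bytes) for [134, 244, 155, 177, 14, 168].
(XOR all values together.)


XOR chain: 134 ^ 244 ^ 155 ^ 177 ^ 14 ^ 168 = 254

254


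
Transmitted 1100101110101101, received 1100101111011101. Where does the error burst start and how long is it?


XOR: 0000000001110000

Burst at position 9, length 3


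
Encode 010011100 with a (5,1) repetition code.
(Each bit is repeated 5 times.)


Each bit -> 5 copies

000001111100000000001111111111111110000000000


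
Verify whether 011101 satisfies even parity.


Number of 1s: 4

Yes, parity is correct (4 ones)


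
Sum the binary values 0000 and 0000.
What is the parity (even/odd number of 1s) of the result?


0000 = 0
0000 = 0
Sum = 0 = 0
1s count = 0

even parity (0 ones in 0)


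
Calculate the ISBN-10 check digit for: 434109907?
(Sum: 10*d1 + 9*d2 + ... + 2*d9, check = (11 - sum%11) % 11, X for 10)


Weighted sum: 201
201 mod 11 = 3

Check digit: 8


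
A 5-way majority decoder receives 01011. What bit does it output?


Ones: 3 out of 5
Threshold: 3

1 (3/5 voted 1)


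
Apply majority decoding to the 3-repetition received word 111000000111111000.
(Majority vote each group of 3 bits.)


Groups: 111, 000, 000, 111, 111, 000
Majority votes: 100110

100110


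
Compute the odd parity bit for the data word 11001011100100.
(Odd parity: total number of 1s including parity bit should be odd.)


Number of 1s in data: 7
Parity bit: 0

0


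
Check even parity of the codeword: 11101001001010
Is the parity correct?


Number of 1s: 7

No, parity error (7 ones)


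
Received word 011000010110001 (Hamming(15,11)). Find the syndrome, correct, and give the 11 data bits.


Syndrome = 7: error at position 7

Data: 10010110001 (corrected bit 7)


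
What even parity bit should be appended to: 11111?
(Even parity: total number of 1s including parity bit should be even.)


Number of 1s in data: 5
Parity bit: 1

1


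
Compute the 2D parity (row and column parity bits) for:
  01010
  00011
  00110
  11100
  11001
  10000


Row parities: 000111
Column parities: 11010

Row P: 000111, Col P: 11010, Corner: 1


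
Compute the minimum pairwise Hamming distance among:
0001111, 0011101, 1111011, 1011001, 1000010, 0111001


Comparing all pairs, minimum distance: 2
Can detect 1 errors, correct 0 errors

2


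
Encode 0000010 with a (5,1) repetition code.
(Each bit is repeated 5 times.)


Each bit -> 5 copies

00000000000000000000000001111100000


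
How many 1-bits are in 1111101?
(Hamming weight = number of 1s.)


Counting 1s in 1111101

6


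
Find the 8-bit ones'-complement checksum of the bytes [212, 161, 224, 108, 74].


Sum = 779 mod 256 = 11
Complement = 244

244


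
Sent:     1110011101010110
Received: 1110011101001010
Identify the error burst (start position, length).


XOR: 0000000000011100

Burst at position 11, length 3


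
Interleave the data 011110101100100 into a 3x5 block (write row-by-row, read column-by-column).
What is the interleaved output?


Matrix:
  01111
  01011
  00100
Read columns: 000110101110110

000110101110110


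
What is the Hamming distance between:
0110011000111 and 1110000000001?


XOR: 1000011000110
Count of 1s: 5

5


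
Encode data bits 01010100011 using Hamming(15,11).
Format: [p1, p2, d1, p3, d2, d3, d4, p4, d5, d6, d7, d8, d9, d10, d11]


Parity bits: p1=1, p2=0, p3=0, p4=1

100010110100011


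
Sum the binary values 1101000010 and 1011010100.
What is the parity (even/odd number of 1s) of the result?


1101000010 = 834
1011010100 = 724
Sum = 1558 = 11000010110
1s count = 5

odd parity (5 ones in 11000010110)


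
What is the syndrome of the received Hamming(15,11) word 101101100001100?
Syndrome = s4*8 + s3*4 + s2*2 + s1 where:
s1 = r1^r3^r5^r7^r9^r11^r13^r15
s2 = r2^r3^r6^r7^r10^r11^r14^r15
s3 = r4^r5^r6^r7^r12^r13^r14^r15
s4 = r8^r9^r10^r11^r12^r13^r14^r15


s1=0, s2=1, s3=1, s4=0

Syndrome = 6 (error at position 6)


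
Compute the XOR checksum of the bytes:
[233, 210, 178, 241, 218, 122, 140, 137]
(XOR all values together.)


XOR chain: 233 ^ 210 ^ 178 ^ 241 ^ 218 ^ 122 ^ 140 ^ 137 = 221

221


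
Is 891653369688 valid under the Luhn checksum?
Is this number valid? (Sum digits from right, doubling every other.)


Luhn sum = 70
70 mod 10 = 0

Valid (Luhn sum mod 10 = 0)


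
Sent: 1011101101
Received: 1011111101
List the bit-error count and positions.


XOR: 0000010000

1 error(s) at position(s): 5


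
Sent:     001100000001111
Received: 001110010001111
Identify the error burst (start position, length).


XOR: 000010010000000

Burst at position 4, length 4


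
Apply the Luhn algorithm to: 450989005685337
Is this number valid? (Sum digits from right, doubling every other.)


Luhn sum = 64
64 mod 10 = 4

Invalid (Luhn sum mod 10 = 4)


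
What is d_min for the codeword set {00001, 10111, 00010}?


Comparing all pairs, minimum distance: 2
Can detect 1 errors, correct 0 errors

2


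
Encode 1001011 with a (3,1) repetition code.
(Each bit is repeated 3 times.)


Each bit -> 3 copies

111000000111000111111


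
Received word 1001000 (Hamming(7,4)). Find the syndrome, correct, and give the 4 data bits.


Syndrome = 5: error at position 5

Data: 0100 (corrected bit 5)


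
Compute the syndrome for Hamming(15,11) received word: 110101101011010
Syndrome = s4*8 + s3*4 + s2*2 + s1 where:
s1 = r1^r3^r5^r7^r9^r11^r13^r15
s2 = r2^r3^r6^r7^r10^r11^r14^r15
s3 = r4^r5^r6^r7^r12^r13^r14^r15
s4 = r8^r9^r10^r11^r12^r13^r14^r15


s1=0, s2=1, s3=1, s4=0

Syndrome = 6 (error at position 6)


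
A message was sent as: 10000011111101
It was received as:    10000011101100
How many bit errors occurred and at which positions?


XOR: 00000000010001

2 error(s) at position(s): 9, 13


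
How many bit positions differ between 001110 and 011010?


XOR: 010100
Count of 1s: 2

2


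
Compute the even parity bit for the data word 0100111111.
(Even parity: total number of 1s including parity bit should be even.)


Number of 1s in data: 7
Parity bit: 1

1


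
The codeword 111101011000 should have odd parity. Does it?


Number of 1s: 7

Yes, parity is correct (7 ones)


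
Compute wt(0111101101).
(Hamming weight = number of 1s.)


Counting 1s in 0111101101

7


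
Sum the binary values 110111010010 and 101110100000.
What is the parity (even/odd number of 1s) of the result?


110111010010 = 3538
101110100000 = 2976
Sum = 6514 = 1100101110010
1s count = 7

odd parity (7 ones in 1100101110010)


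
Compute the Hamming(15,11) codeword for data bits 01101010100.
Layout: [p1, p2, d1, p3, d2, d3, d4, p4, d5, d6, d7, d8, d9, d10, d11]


Parity bits: p1=0, p2=0, p3=1, p4=1

000111011010100


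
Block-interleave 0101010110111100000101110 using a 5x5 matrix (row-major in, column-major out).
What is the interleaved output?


Matrix:
  01010
  10110
  11110
  00001
  01110
Read columns: 0110010101011011110100010

0110010101011011110100010


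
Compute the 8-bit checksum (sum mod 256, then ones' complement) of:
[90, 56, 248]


Sum = 394 mod 256 = 138
Complement = 117

117


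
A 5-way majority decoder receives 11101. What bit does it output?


Ones: 4 out of 5
Threshold: 3

1 (4/5 voted 1)


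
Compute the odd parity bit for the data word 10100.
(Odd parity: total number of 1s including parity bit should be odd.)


Number of 1s in data: 2
Parity bit: 1

1


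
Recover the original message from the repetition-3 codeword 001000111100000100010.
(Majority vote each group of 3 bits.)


Groups: 001, 000, 111, 100, 000, 100, 010
Majority votes: 0010000

0010000


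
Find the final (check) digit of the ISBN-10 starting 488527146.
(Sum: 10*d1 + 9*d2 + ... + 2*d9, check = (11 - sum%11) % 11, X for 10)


Weighted sum: 286
286 mod 11 = 0

Check digit: 0


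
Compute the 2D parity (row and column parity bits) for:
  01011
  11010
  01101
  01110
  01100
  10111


Row parities: 111100
Column parities: 01001

Row P: 111100, Col P: 01001, Corner: 0


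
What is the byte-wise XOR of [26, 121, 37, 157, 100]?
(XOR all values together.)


XOR chain: 26 ^ 121 ^ 37 ^ 157 ^ 100 = 191

191


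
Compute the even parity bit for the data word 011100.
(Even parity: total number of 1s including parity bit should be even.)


Number of 1s in data: 3
Parity bit: 1

1


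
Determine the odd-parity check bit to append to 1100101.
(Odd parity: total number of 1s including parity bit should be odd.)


Number of 1s in data: 4
Parity bit: 1

1


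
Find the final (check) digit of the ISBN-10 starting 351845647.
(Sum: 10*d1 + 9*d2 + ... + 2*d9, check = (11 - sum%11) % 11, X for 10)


Weighted sum: 238
238 mod 11 = 7

Check digit: 4


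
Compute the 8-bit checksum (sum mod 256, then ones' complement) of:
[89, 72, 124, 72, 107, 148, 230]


Sum = 842 mod 256 = 74
Complement = 181

181


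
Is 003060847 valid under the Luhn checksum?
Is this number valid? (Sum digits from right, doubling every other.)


Luhn sum = 32
32 mod 10 = 2

Invalid (Luhn sum mod 10 = 2)


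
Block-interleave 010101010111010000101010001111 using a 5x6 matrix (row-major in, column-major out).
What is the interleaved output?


Matrix:
  010101
  010111
  010000
  101010
  001111
Read columns: 000101110000011110010101111001

000101110000011110010101111001


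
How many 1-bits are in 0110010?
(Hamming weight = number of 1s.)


Counting 1s in 0110010

3


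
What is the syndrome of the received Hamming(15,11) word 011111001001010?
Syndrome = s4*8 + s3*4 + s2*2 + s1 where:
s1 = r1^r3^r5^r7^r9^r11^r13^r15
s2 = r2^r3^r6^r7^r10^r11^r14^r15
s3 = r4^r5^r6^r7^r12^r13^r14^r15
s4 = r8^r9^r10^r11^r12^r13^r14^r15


s1=1, s2=0, s3=1, s4=1

Syndrome = 13 (error at position 13)


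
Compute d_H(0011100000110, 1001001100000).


XOR: 1010101100110
Count of 1s: 7

7


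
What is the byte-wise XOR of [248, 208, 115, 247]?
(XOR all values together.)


XOR chain: 248 ^ 208 ^ 115 ^ 247 = 172

172


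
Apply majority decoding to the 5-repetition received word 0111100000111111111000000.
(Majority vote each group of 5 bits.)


Groups: 01111, 00000, 11111, 11110, 00000
Majority votes: 10110

10110


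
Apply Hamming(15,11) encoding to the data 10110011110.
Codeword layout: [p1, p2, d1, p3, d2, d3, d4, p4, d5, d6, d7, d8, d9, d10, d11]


Parity bits: p1=0, p2=1, p3=1, p4=0

011101100011110


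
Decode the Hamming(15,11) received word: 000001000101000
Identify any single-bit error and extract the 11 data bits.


Syndrome = 0: no error detected

Data: 00100101000 (no errors)


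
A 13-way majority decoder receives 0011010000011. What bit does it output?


Ones: 5 out of 13
Threshold: 7

0 (5/13 voted 1)


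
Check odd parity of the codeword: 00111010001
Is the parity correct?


Number of 1s: 5

Yes, parity is correct (5 ones)


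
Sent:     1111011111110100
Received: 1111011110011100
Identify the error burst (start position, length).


XOR: 0000000001101000

Burst at position 9, length 4


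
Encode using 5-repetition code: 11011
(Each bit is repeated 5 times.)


Each bit -> 5 copies

1111111111000001111111111


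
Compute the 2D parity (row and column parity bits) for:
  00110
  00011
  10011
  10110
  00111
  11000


Row parities: 001110
Column parities: 11111

Row P: 001110, Col P: 11111, Corner: 1


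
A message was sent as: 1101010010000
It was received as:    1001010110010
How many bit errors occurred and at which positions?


XOR: 0100000100010

3 error(s) at position(s): 1, 7, 11


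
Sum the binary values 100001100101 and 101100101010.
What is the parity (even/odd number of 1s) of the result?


100001100101 = 2149
101100101010 = 2858
Sum = 5007 = 1001110001111
1s count = 8

even parity (8 ones in 1001110001111)


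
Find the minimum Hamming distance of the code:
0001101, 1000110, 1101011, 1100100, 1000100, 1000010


Comparing all pairs, minimum distance: 1
Can detect 0 errors, correct 0 errors

1


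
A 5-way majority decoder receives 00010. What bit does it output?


Ones: 1 out of 5
Threshold: 3

0 (1/5 voted 1)


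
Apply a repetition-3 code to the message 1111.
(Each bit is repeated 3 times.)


Each bit -> 3 copies

111111111111


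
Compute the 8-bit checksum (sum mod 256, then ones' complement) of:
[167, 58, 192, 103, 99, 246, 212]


Sum = 1077 mod 256 = 53
Complement = 202

202


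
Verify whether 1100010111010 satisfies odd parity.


Number of 1s: 7

Yes, parity is correct (7 ones)


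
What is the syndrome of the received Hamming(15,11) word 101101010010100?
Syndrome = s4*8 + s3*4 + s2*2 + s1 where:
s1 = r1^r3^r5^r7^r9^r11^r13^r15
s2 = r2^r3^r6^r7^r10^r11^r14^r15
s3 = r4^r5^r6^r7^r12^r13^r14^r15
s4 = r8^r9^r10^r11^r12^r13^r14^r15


s1=0, s2=1, s3=1, s4=1

Syndrome = 14 (error at position 14)


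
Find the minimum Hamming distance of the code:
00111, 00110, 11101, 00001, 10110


Comparing all pairs, minimum distance: 1
Can detect 0 errors, correct 0 errors

1


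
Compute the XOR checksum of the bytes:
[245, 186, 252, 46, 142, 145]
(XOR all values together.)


XOR chain: 245 ^ 186 ^ 252 ^ 46 ^ 142 ^ 145 = 130

130


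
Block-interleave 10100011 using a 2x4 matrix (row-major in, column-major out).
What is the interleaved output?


Matrix:
  1010
  0011
Read columns: 10001101

10001101


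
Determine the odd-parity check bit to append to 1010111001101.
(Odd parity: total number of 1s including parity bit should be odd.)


Number of 1s in data: 8
Parity bit: 1

1


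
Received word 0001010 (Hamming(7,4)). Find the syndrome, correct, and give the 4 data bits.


Syndrome = 2: error at position 2

Data: 0010 (corrected bit 2)


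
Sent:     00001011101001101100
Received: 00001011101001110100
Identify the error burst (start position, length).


XOR: 00000000000000011000

Burst at position 15, length 2


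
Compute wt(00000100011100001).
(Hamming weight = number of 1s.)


Counting 1s in 00000100011100001

5


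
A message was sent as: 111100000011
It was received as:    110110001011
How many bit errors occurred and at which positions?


XOR: 001010001000

3 error(s) at position(s): 2, 4, 8


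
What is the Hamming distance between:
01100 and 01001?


XOR: 00101
Count of 1s: 2

2


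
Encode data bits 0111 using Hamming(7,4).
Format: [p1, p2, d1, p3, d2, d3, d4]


Parity bits: p1=0, p2=0, p3=1

0001111


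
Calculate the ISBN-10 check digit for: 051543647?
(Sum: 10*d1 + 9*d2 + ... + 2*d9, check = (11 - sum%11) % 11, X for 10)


Weighted sum: 177
177 mod 11 = 1

Check digit: X


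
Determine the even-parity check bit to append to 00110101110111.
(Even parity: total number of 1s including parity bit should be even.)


Number of 1s in data: 9
Parity bit: 1

1


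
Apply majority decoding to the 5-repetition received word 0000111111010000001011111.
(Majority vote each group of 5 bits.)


Groups: 00001, 11111, 01000, 00010, 11111
Majority votes: 01001

01001


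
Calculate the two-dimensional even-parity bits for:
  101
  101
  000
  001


Row parities: 0001
Column parities: 001

Row P: 0001, Col P: 001, Corner: 1


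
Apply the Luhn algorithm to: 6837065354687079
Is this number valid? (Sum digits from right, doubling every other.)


Luhn sum = 69
69 mod 10 = 9

Invalid (Luhn sum mod 10 = 9)


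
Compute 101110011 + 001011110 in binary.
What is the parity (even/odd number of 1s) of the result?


101110011 = 371
001011110 = 94
Sum = 465 = 111010001
1s count = 5

odd parity (5 ones in 111010001)


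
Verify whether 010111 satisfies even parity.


Number of 1s: 4

Yes, parity is correct (4 ones)


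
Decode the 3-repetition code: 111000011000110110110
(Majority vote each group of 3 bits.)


Groups: 111, 000, 011, 000, 110, 110, 110
Majority votes: 1010111

1010111


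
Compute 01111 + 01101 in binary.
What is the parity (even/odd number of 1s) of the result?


01111 = 15
01101 = 13
Sum = 28 = 11100
1s count = 3

odd parity (3 ones in 11100)


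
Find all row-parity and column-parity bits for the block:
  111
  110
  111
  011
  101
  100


Row parities: 101001
Column parities: 100

Row P: 101001, Col P: 100, Corner: 1


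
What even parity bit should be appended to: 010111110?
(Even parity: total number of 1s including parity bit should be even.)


Number of 1s in data: 6
Parity bit: 0

0


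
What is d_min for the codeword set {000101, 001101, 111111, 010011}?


Comparing all pairs, minimum distance: 1
Can detect 0 errors, correct 0 errors

1


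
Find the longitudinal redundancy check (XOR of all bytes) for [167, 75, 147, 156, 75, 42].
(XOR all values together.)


XOR chain: 167 ^ 75 ^ 147 ^ 156 ^ 75 ^ 42 = 130

130


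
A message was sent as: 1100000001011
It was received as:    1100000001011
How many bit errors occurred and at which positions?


XOR: 0000000000000

0 errors (received matches sent)


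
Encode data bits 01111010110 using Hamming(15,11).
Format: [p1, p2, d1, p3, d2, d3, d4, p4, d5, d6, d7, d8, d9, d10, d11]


Parity bits: p1=1, p2=0, p3=1, p4=0

100111101010110


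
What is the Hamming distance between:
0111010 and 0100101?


XOR: 0011111
Count of 1s: 5

5


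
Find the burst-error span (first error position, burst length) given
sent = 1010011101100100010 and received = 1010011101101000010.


XOR: 0000000000001100000

Burst at position 12, length 2


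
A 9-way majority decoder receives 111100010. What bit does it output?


Ones: 5 out of 9
Threshold: 5

1 (5/9 voted 1)


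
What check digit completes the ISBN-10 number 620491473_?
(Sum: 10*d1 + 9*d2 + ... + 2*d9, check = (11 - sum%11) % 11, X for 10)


Weighted sum: 208
208 mod 11 = 10

Check digit: 1


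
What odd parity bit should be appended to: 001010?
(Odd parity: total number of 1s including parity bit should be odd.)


Number of 1s in data: 2
Parity bit: 1

1


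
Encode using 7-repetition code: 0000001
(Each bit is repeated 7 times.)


Each bit -> 7 copies

0000000000000000000000000000000000000000001111111


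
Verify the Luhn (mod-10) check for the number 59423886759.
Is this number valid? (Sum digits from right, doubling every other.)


Luhn sum = 60
60 mod 10 = 0

Valid (Luhn sum mod 10 = 0)


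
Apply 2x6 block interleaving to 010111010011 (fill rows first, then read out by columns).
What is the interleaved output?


Matrix:
  010111
  010011
Read columns: 001100101111

001100101111


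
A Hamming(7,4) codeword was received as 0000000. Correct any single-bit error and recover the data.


Syndrome = 0: no error detected

Data: 0000 (no errors)


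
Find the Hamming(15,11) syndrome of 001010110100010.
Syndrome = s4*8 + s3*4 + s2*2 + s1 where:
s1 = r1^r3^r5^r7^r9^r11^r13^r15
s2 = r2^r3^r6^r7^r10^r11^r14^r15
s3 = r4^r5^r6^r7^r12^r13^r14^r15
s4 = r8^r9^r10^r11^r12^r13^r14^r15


s1=1, s2=0, s3=1, s4=1

Syndrome = 13 (error at position 13)


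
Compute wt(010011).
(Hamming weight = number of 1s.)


Counting 1s in 010011

3


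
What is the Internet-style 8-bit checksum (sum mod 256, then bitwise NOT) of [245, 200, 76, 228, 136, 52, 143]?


Sum = 1080 mod 256 = 56
Complement = 199

199


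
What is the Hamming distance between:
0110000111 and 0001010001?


XOR: 0111010110
Count of 1s: 6

6


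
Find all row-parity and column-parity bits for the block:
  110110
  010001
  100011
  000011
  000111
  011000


Row parities: 001010
Column parities: 011000

Row P: 001010, Col P: 011000, Corner: 0


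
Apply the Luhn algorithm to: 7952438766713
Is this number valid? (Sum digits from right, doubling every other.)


Luhn sum = 69
69 mod 10 = 9

Invalid (Luhn sum mod 10 = 9)


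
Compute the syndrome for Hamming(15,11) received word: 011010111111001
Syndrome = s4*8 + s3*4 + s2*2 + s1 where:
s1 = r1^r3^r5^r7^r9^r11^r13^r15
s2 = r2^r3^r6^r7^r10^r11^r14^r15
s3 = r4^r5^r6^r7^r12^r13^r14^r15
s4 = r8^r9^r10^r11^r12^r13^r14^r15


s1=0, s2=0, s3=0, s4=0

Syndrome = 0 (no error)


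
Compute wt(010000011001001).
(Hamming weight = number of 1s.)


Counting 1s in 010000011001001

5


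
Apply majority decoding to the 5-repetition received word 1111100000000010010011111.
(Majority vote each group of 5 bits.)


Groups: 11111, 00000, 00001, 00100, 11111
Majority votes: 10001

10001


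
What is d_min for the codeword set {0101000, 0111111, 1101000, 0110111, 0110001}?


Comparing all pairs, minimum distance: 1
Can detect 0 errors, correct 0 errors

1


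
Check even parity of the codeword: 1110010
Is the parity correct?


Number of 1s: 4

Yes, parity is correct (4 ones)


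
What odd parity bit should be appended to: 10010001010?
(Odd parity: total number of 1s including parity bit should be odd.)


Number of 1s in data: 4
Parity bit: 1

1


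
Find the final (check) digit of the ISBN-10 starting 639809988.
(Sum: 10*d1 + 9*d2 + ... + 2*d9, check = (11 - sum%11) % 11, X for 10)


Weighted sum: 336
336 mod 11 = 6

Check digit: 5


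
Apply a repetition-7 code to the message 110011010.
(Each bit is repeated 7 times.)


Each bit -> 7 copies

111111111111110000000000000011111111111111000000011111110000000


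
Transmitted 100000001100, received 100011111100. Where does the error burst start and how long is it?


XOR: 000011110000

Burst at position 4, length 4


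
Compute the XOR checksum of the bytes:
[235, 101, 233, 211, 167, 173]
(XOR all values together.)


XOR chain: 235 ^ 101 ^ 233 ^ 211 ^ 167 ^ 173 = 190

190


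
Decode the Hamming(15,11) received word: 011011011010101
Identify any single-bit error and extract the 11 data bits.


Syndrome = 10: error at position 10

Data: 11101110101 (corrected bit 10)


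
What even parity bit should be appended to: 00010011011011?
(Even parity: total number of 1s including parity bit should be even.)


Number of 1s in data: 7
Parity bit: 1

1


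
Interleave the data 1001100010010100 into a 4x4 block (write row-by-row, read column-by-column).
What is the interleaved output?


Matrix:
  1001
  1000
  1001
  0100
Read columns: 1110000100001010

1110000100001010


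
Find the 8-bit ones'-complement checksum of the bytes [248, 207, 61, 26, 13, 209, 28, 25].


Sum = 817 mod 256 = 49
Complement = 206

206


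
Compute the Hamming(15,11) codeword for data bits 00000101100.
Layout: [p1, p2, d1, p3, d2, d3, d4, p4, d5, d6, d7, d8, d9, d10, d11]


Parity bits: p1=1, p2=1, p3=0, p4=1

110000010101100


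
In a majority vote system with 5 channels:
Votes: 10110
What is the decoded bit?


Ones: 3 out of 5
Threshold: 3

1 (3/5 voted 1)


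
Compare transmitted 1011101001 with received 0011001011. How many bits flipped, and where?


XOR: 1000100010

3 error(s) at position(s): 0, 4, 8


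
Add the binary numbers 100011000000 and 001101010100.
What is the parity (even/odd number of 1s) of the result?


100011000000 = 2240
001101010100 = 852
Sum = 3092 = 110000010100
1s count = 4

even parity (4 ones in 110000010100)


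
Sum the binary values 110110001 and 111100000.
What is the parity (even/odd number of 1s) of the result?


110110001 = 433
111100000 = 480
Sum = 913 = 1110010001
1s count = 5

odd parity (5 ones in 1110010001)


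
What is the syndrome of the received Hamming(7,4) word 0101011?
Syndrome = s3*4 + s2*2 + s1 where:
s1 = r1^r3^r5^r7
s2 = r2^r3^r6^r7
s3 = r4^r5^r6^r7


s1=1, s2=1, s3=1

Syndrome = 7 (error at position 7)


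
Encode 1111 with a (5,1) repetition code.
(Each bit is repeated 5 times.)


Each bit -> 5 copies

11111111111111111111


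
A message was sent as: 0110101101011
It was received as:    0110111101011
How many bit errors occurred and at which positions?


XOR: 0000010000000

1 error(s) at position(s): 5


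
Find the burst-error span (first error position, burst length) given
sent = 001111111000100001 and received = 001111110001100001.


XOR: 000000001001000000

Burst at position 8, length 4


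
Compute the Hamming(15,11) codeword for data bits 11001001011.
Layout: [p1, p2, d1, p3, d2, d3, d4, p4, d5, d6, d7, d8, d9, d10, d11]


Parity bits: p1=0, p2=1, p3=0, p4=0

011010001001011


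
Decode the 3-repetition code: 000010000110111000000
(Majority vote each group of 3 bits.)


Groups: 000, 010, 000, 110, 111, 000, 000
Majority votes: 0001100

0001100


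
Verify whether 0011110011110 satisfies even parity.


Number of 1s: 8

Yes, parity is correct (8 ones)


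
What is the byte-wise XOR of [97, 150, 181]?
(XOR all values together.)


XOR chain: 97 ^ 150 ^ 181 = 66

66


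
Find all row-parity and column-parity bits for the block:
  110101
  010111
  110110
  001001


Row parities: 0000
Column parities: 011101

Row P: 0000, Col P: 011101, Corner: 0


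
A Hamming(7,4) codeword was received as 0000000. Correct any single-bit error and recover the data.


Syndrome = 0: no error detected

Data: 0000 (no errors)


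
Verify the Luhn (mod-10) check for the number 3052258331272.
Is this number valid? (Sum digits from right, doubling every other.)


Luhn sum = 43
43 mod 10 = 3

Invalid (Luhn sum mod 10 = 3)


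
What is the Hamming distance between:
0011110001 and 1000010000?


XOR: 1011100001
Count of 1s: 5

5


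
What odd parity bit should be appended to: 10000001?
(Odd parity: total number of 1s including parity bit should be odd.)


Number of 1s in data: 2
Parity bit: 1

1


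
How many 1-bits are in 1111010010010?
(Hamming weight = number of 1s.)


Counting 1s in 1111010010010

7


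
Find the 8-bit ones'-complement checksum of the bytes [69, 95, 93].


Sum = 257 mod 256 = 1
Complement = 254

254


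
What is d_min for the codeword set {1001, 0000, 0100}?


Comparing all pairs, minimum distance: 1
Can detect 0 errors, correct 0 errors

1


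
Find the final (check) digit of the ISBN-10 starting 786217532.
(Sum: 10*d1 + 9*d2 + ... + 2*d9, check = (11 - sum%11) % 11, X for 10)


Weighted sum: 278
278 mod 11 = 3

Check digit: 8


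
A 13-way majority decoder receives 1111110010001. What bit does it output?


Ones: 8 out of 13
Threshold: 7

1 (8/13 voted 1)


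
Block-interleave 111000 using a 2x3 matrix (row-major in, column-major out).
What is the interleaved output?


Matrix:
  111
  000
Read columns: 101010

101010


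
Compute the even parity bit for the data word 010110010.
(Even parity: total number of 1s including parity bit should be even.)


Number of 1s in data: 4
Parity bit: 0

0


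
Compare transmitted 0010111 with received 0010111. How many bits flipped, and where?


XOR: 0000000

0 errors (received matches sent)


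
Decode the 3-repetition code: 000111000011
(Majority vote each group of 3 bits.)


Groups: 000, 111, 000, 011
Majority votes: 0101

0101


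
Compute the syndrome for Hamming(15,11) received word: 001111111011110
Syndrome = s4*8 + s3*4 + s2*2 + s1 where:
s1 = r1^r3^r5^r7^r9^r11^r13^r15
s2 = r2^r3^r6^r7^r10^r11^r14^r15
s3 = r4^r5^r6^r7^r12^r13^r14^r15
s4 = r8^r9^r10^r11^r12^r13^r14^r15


s1=0, s2=1, s3=1, s4=0

Syndrome = 6 (error at position 6)


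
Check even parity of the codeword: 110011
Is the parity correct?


Number of 1s: 4

Yes, parity is correct (4 ones)


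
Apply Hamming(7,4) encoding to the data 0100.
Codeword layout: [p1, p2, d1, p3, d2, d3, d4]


Parity bits: p1=1, p2=0, p3=1

1001100


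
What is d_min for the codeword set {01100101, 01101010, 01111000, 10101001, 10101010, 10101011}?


Comparing all pairs, minimum distance: 1
Can detect 0 errors, correct 0 errors

1


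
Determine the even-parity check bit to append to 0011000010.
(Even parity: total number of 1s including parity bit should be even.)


Number of 1s in data: 3
Parity bit: 1

1


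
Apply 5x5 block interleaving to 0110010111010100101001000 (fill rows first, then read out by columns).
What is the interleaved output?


Matrix:
  01100
  10111
  01010
  01010
  01000
Read columns: 0100010111110000111001000

0100010111110000111001000


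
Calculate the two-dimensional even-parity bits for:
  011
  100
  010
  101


Row parities: 0110
Column parities: 000

Row P: 0110, Col P: 000, Corner: 0


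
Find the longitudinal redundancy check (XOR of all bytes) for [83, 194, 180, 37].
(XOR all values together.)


XOR chain: 83 ^ 194 ^ 180 ^ 37 = 0

0


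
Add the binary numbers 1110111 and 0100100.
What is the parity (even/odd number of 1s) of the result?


1110111 = 119
0100100 = 36
Sum = 155 = 10011011
1s count = 5

odd parity (5 ones in 10011011)


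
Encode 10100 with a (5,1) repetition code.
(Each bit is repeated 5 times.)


Each bit -> 5 copies

1111100000111110000000000


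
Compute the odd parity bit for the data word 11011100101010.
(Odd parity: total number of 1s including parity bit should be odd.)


Number of 1s in data: 8
Parity bit: 1

1


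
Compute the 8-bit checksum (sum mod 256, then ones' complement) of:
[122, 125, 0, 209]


Sum = 456 mod 256 = 200
Complement = 55

55


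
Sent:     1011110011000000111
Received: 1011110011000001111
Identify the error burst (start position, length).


XOR: 0000000000000001000

Burst at position 15, length 1


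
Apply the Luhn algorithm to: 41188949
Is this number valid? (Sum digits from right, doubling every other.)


Luhn sum = 52
52 mod 10 = 2

Invalid (Luhn sum mod 10 = 2)


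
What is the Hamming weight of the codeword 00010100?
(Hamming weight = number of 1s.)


Counting 1s in 00010100

2


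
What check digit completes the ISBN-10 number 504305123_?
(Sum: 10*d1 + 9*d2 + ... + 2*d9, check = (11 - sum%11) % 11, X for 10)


Weighted sum: 144
144 mod 11 = 1

Check digit: X


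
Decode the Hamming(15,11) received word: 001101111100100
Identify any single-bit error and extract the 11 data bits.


Syndrome = 0: no error detected

Data: 10111100100 (no errors)


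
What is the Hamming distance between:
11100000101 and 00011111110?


XOR: 11111111011
Count of 1s: 10

10


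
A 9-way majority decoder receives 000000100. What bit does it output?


Ones: 1 out of 9
Threshold: 5

0 (1/9 voted 1)


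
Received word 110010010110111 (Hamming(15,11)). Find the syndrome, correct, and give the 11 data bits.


Syndrome = 3: error at position 3

Data: 11000110111 (corrected bit 3)


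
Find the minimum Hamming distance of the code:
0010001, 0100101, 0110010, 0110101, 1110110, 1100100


Comparing all pairs, minimum distance: 1
Can detect 0 errors, correct 0 errors

1


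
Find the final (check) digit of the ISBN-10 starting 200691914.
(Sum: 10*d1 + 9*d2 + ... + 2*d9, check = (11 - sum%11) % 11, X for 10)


Weighted sum: 168
168 mod 11 = 3

Check digit: 8


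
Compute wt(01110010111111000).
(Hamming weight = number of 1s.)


Counting 1s in 01110010111111000

10


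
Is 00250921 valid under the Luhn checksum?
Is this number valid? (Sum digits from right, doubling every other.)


Luhn sum = 23
23 mod 10 = 3

Invalid (Luhn sum mod 10 = 3)


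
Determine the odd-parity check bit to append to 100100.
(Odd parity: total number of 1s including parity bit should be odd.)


Number of 1s in data: 2
Parity bit: 1

1


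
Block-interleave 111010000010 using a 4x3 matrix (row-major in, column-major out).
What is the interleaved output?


Matrix:
  111
  010
  000
  010
Read columns: 100011011000

100011011000


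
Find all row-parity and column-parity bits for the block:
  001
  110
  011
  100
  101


Row parities: 10010
Column parities: 101

Row P: 10010, Col P: 101, Corner: 0


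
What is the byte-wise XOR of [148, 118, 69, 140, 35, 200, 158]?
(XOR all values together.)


XOR chain: 148 ^ 118 ^ 69 ^ 140 ^ 35 ^ 200 ^ 158 = 94

94


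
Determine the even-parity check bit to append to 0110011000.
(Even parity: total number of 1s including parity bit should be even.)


Number of 1s in data: 4
Parity bit: 0

0


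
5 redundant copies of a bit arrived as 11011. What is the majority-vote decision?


Ones: 4 out of 5
Threshold: 3

1 (4/5 voted 1)


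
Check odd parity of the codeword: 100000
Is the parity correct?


Number of 1s: 1

Yes, parity is correct (1 ones)


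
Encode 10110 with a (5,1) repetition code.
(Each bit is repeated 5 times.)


Each bit -> 5 copies

1111100000111111111100000


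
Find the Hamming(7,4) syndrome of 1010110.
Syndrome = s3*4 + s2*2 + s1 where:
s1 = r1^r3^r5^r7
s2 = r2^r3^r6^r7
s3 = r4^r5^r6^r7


s1=1, s2=0, s3=0

Syndrome = 1 (error at position 1)


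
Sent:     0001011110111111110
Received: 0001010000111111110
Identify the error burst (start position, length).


XOR: 0000001110000000000

Burst at position 6, length 3


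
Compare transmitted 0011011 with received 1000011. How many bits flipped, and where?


XOR: 1011000

3 error(s) at position(s): 0, 2, 3


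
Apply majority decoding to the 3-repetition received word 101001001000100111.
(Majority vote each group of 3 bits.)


Groups: 101, 001, 001, 000, 100, 111
Majority votes: 100001

100001


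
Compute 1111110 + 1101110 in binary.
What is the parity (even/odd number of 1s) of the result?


1111110 = 126
1101110 = 110
Sum = 236 = 11101100
1s count = 5

odd parity (5 ones in 11101100)


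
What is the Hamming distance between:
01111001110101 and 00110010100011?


XOR: 01001011010110
Count of 1s: 7

7


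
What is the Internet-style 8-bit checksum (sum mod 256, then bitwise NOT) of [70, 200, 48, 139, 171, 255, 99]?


Sum = 982 mod 256 = 214
Complement = 41

41


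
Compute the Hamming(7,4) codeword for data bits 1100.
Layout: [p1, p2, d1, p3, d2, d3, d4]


Parity bits: p1=0, p2=1, p3=1

0111100


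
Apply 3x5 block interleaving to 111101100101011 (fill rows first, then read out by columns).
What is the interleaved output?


Matrix:
  11110
  11001
  01011
Read columns: 110111100101011

110111100101011


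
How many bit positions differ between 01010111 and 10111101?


XOR: 11101010
Count of 1s: 5

5


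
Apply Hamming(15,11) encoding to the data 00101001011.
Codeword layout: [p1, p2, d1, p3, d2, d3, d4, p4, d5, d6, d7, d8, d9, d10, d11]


Parity bits: p1=0, p2=1, p3=0, p4=0

010001001001011


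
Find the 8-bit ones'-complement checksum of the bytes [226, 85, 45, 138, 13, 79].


Sum = 586 mod 256 = 74
Complement = 181

181


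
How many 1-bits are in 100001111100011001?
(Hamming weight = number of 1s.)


Counting 1s in 100001111100011001

9


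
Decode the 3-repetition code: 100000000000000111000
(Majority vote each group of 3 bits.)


Groups: 100, 000, 000, 000, 000, 111, 000
Majority votes: 0000010

0000010


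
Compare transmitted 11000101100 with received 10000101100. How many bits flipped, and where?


XOR: 01000000000

1 error(s) at position(s): 1


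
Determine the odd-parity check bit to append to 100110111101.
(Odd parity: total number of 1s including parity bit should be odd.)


Number of 1s in data: 8
Parity bit: 1

1


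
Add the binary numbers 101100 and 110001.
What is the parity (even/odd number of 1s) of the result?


101100 = 44
110001 = 49
Sum = 93 = 1011101
1s count = 5

odd parity (5 ones in 1011101)


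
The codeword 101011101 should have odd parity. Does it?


Number of 1s: 6

No, parity error (6 ones)
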